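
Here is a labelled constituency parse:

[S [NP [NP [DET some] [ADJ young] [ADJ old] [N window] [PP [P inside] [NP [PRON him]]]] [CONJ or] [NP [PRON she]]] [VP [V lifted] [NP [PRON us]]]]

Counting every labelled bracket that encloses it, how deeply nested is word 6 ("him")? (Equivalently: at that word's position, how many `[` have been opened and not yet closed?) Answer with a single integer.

6

The word sits inside PRON, which is inside NP, inside PP, inside NP, inside NP, inside S — 6 brackets in all.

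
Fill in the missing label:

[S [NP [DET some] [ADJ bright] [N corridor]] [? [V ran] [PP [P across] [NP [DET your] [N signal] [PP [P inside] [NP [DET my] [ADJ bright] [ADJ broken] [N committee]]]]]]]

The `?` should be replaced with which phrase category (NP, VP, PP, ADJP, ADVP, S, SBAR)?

VP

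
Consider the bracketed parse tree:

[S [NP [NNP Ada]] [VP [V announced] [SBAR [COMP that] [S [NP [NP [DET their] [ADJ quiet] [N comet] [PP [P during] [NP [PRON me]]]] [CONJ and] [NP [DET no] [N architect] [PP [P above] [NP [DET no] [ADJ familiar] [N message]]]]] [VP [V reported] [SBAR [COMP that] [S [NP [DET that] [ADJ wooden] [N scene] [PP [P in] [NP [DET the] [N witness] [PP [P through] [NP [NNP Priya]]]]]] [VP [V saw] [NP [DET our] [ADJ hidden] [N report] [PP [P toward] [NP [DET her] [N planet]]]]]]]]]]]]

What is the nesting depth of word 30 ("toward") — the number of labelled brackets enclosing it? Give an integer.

11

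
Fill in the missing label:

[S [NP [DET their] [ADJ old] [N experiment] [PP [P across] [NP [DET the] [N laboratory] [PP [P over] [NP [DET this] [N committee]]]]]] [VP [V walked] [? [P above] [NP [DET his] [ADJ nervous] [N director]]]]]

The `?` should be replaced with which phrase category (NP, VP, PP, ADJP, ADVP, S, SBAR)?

A constituent whose immediate children are P 'above', NP is a prepositional phrase: PP.

PP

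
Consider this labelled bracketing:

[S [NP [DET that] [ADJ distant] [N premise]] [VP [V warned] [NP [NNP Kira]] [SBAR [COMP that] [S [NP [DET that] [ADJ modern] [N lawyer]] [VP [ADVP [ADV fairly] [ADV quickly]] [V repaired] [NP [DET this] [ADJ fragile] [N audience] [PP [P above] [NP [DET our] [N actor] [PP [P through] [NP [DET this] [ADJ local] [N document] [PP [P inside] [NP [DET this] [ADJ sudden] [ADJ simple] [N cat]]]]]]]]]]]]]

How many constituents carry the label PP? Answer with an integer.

3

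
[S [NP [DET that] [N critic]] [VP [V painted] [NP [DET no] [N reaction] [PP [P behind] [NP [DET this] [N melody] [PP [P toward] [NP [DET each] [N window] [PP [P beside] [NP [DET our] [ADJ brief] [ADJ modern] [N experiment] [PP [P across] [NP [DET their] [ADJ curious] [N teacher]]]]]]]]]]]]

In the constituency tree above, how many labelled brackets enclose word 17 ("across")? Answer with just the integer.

11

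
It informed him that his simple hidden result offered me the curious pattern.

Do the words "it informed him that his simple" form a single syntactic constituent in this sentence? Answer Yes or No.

The smallest constituent containing the whole sequence is the clause [S it informed him that his simple hidden result offered me the curious pattern], but the sequence is only part of it — it straddles the boundary between noun phrase "it" and verb phrase "informed him that his simple hidden result offered me the curious pattern".

No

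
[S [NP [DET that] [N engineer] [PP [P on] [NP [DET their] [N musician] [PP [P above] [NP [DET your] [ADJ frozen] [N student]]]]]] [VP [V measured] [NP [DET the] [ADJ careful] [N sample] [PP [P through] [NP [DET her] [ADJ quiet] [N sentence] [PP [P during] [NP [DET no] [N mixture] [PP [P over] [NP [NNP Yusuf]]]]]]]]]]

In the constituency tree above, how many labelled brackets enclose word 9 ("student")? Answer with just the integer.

7

Counting open brackets not yet closed at "student": [S [NP [PP [NP [PP [NP [N = 7.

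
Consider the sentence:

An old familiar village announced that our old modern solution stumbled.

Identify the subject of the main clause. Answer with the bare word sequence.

an old familiar village

"an old familiar village" is the NP that combines with the VP headed by "announced" to form the main clause — the subject.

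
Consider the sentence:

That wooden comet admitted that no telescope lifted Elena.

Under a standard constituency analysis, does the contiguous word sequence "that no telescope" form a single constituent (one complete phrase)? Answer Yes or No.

No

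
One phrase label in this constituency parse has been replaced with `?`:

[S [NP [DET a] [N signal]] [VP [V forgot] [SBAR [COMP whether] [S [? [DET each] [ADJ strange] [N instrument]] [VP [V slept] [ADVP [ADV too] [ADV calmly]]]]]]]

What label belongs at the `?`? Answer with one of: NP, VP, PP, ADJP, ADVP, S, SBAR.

NP

Looking at what the `?` directly dominates — DET 'each', ADJ 'strange', N 'instrument' — this is a noun phrase (NP).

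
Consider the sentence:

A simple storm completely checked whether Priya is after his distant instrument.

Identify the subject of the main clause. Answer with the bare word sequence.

a simple storm

"a simple storm" is the NP that combines with the VP headed by "checked" to form the main clause — the subject.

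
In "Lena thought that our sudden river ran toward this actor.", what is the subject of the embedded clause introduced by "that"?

our sudden river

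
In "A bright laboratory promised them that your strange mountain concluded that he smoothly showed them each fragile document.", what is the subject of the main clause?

a bright laboratory

The subject of the main clause is the NP immediately before the verb "promised": "a bright laboratory".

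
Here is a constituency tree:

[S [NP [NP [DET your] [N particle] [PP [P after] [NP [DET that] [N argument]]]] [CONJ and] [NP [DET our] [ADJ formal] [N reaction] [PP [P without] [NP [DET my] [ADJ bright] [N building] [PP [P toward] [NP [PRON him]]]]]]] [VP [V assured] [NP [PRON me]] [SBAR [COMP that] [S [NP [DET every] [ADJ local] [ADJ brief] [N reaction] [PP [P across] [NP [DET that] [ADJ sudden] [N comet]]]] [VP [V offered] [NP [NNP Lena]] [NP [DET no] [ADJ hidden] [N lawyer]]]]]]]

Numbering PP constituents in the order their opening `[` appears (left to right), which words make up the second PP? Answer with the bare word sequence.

Opening `[PP` markers occur at word positions 3, 10, 14, 23; the second of these opens the constituent [PP without my bright building toward him].

without my bright building toward him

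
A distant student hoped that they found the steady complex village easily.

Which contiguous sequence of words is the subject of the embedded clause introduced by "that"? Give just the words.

they

"they" is the NP that combines with the VP headed by "found" to form the embedded clause introduced by "that" — the subject.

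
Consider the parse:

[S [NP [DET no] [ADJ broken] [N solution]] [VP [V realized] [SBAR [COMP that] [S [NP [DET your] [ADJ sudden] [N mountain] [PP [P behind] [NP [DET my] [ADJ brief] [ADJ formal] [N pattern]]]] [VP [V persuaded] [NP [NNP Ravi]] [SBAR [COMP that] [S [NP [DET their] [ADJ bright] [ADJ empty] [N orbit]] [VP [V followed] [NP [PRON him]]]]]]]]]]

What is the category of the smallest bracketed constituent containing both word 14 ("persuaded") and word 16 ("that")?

Both words fall inside [VP persuaded Ravi that their bright empty orbit followed him] (words 14–22), and no smaller constituent contains them both. Label: VP.

VP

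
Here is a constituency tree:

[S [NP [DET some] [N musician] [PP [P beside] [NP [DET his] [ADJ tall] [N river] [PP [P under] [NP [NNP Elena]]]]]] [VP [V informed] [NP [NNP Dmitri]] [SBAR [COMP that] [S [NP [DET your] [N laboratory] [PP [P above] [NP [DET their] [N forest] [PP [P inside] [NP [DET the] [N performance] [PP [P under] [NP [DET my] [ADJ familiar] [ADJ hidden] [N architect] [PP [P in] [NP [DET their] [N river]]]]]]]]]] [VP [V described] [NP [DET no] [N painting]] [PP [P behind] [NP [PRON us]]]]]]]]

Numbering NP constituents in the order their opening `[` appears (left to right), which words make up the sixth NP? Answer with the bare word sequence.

their forest inside the performance under my familiar hidden architect in their river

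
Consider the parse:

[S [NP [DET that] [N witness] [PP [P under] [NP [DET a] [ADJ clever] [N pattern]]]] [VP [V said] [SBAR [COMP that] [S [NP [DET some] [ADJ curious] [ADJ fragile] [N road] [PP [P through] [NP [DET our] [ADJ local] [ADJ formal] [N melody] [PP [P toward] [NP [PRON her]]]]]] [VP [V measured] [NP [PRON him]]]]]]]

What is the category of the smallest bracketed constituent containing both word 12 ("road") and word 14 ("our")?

NP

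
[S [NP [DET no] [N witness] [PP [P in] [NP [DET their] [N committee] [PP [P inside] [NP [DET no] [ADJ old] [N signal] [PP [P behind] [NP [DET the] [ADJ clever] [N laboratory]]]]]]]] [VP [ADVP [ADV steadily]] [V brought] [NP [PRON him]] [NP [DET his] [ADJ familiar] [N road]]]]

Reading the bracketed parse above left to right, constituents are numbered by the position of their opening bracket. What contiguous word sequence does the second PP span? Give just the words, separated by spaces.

inside no old signal behind the clever laboratory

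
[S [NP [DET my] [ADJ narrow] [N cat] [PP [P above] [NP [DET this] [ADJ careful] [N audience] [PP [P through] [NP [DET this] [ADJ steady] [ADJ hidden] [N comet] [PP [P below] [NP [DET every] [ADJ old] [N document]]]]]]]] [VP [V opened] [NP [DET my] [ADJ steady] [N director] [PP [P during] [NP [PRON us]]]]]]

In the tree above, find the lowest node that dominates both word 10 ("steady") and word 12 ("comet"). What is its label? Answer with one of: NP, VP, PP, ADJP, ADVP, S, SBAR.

The smallest bracket enclosing both words is [NP this steady hidden comet below every old document], so the label is NP.

NP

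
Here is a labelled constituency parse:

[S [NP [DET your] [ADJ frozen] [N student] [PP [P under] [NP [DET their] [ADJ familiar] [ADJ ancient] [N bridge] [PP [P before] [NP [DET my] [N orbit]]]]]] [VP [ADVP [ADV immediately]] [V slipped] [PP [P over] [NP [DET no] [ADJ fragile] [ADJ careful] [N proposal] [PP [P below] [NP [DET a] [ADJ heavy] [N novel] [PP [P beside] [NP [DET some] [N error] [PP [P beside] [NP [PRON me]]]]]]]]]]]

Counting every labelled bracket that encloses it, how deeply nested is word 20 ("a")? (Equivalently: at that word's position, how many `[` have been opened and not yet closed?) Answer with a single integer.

Path from the root down to the word: S → VP → PP → NP → PP → NP → DET. That is 7 enclosing brackets.

7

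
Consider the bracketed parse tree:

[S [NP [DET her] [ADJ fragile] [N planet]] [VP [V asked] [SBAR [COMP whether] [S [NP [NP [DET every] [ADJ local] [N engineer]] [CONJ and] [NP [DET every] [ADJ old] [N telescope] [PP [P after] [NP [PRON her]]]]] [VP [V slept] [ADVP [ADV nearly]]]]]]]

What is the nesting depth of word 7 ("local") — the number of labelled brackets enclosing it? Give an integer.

7

The word sits inside ADJ, which is inside NP, inside NP, inside S, inside SBAR, inside VP, inside S — 7 brackets in all.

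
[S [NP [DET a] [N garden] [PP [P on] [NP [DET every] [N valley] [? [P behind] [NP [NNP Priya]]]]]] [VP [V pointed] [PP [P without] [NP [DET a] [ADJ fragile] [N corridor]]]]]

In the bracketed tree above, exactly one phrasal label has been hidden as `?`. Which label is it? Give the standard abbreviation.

PP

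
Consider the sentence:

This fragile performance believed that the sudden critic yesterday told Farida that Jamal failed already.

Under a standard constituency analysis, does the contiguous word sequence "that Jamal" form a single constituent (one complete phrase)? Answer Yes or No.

No

The sequence begins inside the complementizer "that" and ends inside the clause "Jamal failed already"; it crosses a phrase boundary, so no single node in the tree spans exactly those words.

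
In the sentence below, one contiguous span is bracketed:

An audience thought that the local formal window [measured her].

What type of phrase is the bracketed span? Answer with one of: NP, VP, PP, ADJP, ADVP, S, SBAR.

VP

"measured" is the head of the bracketed span, so the span is a verb phrase: VP.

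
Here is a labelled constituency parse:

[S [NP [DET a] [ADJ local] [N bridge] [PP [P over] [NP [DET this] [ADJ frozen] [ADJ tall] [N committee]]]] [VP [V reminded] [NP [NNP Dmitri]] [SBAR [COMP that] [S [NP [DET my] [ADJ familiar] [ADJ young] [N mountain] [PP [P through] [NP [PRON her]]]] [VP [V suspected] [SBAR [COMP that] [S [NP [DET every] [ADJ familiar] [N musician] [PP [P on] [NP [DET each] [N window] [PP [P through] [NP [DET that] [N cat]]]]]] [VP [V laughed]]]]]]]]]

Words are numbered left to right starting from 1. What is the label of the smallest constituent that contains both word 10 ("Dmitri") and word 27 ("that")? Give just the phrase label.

VP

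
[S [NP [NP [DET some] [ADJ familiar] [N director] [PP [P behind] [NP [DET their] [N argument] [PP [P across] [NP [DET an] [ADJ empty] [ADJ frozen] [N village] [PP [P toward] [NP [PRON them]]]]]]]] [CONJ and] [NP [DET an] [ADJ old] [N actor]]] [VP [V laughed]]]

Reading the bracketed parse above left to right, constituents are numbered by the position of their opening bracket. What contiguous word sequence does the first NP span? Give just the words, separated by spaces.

In left-to-right order the NP constituents are "some familiar director behind their argument across an empty frozen village toward them and an old actor"; "some familiar director behind their argument across an empty frozen village toward them"; "their argument across an empty frozen village toward them"; "an empty frozen village toward them"; "them"; "an old actor". Number 1 is "some familiar director behind their argument across an empty frozen village toward them and an old actor".

some familiar director behind their argument across an empty frozen village toward them and an old actor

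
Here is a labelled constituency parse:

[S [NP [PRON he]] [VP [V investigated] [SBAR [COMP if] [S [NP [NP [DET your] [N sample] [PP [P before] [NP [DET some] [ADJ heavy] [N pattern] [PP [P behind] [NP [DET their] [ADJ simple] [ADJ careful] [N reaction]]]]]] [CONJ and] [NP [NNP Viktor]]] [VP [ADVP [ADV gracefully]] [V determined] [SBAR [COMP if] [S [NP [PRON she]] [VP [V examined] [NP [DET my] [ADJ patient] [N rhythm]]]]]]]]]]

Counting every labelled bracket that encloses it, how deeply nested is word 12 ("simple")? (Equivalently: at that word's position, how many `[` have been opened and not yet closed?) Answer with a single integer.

The word sits inside ADJ, which is inside NP, inside PP, inside NP, inside PP, inside NP, inside NP, inside S, inside SBAR, inside VP, inside S — 11 brackets in all.

11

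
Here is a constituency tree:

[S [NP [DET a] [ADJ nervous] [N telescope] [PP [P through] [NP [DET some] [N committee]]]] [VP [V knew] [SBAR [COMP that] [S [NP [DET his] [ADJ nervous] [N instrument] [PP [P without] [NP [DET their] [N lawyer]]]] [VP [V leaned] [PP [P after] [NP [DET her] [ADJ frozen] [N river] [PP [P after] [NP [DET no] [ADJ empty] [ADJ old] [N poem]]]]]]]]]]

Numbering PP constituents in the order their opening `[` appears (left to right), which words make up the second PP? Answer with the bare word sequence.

In left-to-right order the PP constituents are "through some committee"; "without their lawyer"; "after her frozen river after no empty old poem"; "after no empty old poem". Number 2 is "without their lawyer".

without their lawyer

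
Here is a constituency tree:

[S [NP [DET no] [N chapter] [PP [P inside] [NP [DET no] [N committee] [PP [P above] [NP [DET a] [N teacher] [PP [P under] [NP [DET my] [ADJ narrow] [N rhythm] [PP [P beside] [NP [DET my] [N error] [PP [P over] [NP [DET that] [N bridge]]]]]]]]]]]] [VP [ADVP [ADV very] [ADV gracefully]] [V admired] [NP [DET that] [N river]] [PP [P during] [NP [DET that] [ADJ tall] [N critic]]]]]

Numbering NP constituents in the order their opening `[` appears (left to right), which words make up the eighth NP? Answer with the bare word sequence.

The NP opening brackets appear, in order, over: "no chapter inside no committee above a teacher under my narrow rhythm beside my error over that bridge"; "no committee above a teacher under my narrow rhythm beside my error over that bridge"; "a teacher under my narrow rhythm beside my error over that bridge"; "my narrow rhythm beside my error over that bridge"; "my error over that bridge"; "that bridge"; "that river"; "that tall critic". The eighth one spans "that tall critic".

that tall critic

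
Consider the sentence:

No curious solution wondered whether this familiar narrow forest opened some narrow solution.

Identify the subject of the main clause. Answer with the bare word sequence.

"no curious solution" is the NP that combines with the VP headed by "wondered" to form the main clause — the subject.

no curious solution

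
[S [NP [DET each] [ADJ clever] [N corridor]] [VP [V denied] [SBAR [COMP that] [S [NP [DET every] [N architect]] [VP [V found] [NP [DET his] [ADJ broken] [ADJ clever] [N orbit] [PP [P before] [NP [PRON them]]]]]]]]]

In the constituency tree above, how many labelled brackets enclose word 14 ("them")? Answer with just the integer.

9

Path from the root down to the word: S → VP → SBAR → S → VP → NP → PP → NP → PRON. That is 9 enclosing brackets.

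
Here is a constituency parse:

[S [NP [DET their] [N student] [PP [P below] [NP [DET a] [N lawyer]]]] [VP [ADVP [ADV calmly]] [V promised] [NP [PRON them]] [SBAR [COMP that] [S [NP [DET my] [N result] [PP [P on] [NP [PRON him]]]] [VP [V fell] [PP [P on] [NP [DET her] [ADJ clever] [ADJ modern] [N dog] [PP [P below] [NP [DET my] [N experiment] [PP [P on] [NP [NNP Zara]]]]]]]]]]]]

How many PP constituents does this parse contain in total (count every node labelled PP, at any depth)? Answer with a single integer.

5

Listing each PP by its span: [PP below a lawyer]; [PP on him]; [PP on her clever modern dog below my experiment on Zara]; [PP below my experiment on Zara]; [PP on Zara] — that makes 5.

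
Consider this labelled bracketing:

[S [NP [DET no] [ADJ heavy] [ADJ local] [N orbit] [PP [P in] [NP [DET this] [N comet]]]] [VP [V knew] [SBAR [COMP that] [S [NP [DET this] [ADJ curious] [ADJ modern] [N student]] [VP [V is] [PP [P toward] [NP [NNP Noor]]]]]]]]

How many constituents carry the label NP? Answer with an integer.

4

Listing each NP by its span: [NP no heavy local orbit in this comet]; [NP this comet]; [NP this curious modern student]; [NP Noor] — that makes 4.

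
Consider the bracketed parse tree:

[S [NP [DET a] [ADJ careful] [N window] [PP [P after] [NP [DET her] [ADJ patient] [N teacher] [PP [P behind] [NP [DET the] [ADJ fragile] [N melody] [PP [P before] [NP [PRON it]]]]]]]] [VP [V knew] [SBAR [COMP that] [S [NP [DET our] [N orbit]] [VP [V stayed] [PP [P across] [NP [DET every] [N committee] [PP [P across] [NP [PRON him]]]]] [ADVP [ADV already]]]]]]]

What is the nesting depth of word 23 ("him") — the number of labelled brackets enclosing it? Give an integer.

The word sits inside PRON, which is inside NP, inside PP, inside NP, inside PP, inside VP, inside S, inside SBAR, inside VP, inside S — 10 brackets in all.

10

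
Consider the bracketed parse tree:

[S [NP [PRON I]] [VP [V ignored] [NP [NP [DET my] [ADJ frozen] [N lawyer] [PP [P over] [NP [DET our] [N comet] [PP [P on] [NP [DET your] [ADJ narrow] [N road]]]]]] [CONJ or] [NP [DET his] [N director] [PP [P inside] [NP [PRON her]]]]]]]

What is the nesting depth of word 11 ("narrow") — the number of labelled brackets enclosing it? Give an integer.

9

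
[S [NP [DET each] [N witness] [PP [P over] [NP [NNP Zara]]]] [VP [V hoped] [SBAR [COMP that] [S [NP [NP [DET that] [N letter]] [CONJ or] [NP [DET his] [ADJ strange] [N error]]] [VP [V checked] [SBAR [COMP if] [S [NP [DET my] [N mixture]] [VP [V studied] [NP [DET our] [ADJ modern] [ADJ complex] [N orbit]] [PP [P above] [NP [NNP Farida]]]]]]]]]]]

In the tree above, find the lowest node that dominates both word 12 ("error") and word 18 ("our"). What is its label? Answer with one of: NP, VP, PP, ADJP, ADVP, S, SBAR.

S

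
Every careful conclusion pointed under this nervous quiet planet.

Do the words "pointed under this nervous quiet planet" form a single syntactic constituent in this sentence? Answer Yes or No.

Yes

The sequence corresponds to a single VP node — the verb phrase "pointed under this nervous quiet planet".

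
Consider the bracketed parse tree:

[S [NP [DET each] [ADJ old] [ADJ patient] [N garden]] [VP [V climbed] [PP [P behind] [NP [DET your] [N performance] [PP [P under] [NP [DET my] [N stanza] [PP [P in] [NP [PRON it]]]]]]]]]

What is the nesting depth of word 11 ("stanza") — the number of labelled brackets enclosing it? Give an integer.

Counting open brackets not yet closed at "stanza": [S [VP [PP [NP [PP [NP [N = 7.

7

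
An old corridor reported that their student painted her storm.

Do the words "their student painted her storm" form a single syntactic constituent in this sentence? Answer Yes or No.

Yes

These words form the whole clause headed by "painted", so yes — one constituent.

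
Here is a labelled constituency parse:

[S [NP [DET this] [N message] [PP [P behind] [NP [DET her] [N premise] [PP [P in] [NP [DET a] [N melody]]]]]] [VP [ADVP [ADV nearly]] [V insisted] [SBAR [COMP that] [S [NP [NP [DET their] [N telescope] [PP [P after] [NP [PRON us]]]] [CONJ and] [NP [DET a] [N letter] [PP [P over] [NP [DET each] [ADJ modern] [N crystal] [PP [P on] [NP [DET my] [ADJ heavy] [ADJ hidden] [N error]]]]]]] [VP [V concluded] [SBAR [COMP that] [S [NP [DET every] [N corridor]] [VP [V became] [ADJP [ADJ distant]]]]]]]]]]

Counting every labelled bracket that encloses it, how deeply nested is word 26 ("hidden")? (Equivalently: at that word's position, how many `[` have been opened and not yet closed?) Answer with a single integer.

11

Counting open brackets not yet closed at "hidden": [S [VP [SBAR [S [NP [NP [PP [NP [PP [NP [ADJ = 11.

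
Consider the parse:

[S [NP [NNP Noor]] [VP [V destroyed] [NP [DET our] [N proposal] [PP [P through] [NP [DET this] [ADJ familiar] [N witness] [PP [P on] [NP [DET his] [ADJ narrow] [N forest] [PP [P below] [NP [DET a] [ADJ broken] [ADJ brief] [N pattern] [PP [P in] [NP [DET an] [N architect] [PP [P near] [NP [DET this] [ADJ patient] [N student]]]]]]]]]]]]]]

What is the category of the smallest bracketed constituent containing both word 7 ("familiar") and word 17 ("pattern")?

Both words fall inside [NP this familiar witness on his narrow forest below a broken brief pattern in an architect near this patient student] (words 6–24), and no smaller constituent contains them both. Label: NP.

NP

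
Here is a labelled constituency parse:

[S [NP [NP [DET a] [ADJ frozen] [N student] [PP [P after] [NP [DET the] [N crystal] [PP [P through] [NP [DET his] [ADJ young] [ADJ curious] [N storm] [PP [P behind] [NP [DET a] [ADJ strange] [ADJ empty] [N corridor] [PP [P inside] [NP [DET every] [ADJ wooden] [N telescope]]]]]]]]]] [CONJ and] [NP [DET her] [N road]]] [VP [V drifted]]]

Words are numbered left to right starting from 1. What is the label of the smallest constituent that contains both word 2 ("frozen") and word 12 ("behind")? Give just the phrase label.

NP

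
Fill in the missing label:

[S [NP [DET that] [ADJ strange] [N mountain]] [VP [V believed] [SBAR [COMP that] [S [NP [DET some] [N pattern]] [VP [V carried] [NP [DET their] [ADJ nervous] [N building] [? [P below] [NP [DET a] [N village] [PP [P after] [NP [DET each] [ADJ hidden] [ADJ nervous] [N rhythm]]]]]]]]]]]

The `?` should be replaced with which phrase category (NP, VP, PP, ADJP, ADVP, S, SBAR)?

PP

The `?` node immediately contains: P 'below', NP. That is the internal structure of a prepositional phrase, so the label is PP.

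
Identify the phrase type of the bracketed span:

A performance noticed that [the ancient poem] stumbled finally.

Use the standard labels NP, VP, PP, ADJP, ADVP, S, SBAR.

NP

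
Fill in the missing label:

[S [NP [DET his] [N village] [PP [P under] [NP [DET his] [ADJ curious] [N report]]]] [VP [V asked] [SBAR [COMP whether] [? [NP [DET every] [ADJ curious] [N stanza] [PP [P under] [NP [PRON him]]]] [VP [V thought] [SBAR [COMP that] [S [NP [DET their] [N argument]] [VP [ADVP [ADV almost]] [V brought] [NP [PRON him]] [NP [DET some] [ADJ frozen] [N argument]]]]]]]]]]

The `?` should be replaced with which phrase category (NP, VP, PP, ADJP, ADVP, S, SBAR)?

S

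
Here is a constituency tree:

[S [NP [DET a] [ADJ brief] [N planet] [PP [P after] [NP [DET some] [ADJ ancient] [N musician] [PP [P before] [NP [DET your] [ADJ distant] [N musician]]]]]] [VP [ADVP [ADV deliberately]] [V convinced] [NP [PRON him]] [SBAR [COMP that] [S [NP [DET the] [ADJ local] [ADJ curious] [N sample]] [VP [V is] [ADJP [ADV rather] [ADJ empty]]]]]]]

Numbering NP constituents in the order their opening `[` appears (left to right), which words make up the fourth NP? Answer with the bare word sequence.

him

The NP opening brackets appear, in order, over: "a brief planet after some ancient musician before your distant musician"; "some ancient musician before your distant musician"; "your distant musician"; "him"; "the local curious sample". The fourth one spans "him".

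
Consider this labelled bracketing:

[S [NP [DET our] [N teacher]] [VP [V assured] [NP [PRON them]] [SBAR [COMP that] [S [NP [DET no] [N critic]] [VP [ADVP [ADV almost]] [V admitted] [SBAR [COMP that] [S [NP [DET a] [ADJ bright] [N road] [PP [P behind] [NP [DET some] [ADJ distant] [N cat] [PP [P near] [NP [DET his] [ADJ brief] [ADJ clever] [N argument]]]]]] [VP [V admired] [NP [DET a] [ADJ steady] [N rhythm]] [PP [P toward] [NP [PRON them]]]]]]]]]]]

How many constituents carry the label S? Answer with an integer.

The S constituents are: [S our teacher assured them that no critic almost admitted that a bright road behind some distant cat near his brief clever argument admired a steady rhythm toward them]; [S no critic almost admitted that a bright road behind some distant cat near his brief clever argument admired a steady rhythm toward them]; [S a bright road behind some distant cat near his brief clever argument admired a steady rhythm toward them]. Total: 3.

3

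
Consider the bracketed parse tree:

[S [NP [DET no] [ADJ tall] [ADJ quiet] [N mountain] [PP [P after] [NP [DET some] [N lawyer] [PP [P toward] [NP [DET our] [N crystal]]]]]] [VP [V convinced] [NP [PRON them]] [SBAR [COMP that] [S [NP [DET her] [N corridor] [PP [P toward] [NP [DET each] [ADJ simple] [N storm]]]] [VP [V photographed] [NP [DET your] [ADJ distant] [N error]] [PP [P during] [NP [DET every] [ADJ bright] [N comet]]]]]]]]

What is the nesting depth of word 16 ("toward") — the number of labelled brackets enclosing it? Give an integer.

7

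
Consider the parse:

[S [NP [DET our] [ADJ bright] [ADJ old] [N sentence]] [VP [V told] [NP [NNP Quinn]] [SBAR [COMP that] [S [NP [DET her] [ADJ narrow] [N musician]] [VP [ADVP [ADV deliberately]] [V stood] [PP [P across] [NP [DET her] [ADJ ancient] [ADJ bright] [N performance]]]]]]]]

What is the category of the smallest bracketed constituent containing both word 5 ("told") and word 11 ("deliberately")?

VP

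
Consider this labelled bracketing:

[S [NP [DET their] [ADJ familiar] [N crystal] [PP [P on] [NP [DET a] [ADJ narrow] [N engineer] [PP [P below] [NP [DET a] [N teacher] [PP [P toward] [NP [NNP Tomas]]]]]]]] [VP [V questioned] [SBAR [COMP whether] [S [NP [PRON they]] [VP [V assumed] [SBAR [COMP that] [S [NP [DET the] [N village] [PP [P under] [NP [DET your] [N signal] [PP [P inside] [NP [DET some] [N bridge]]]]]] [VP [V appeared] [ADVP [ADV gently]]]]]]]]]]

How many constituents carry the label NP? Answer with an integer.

8

The NP constituents are: [NP their familiar crystal on a narrow engineer below a teacher toward Tomas]; [NP a narrow engineer below a teacher toward Tomas]; [NP a teacher toward Tomas]; [NP Tomas]; [NP they]; [NP the village under your signal inside some bridge] …. Total: 8.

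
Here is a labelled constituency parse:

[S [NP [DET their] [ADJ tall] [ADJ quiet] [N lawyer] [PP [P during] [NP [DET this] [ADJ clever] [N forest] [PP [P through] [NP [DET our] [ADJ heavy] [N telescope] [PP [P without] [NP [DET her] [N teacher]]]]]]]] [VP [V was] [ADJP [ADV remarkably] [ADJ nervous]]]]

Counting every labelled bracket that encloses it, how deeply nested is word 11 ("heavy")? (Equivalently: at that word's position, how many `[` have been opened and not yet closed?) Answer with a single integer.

Counting open brackets not yet closed at "heavy": [S [NP [PP [NP [PP [NP [ADJ = 7.

7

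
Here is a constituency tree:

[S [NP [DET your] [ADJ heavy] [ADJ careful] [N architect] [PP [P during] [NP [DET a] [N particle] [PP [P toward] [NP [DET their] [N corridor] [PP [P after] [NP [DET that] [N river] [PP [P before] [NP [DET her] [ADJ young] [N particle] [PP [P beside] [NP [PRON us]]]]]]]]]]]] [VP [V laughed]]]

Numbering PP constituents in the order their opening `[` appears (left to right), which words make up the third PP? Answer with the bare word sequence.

after that river before her young particle beside us

Opening `[PP` markers occur at word positions 5, 8, 11, 14, 18; the third of these opens the constituent [PP after that river before her young particle beside us].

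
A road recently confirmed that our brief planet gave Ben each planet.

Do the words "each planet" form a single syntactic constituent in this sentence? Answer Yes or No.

These words form the whole noun phrase headed by "planet", so yes — one constituent.

Yes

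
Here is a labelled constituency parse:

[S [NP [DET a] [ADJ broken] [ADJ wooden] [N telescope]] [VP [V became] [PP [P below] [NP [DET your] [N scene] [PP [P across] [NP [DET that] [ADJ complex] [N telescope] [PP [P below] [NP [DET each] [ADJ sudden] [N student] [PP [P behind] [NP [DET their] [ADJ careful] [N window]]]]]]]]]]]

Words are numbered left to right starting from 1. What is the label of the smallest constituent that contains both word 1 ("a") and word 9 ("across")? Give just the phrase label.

Both words fall inside [S a broken wooden telescope became below your scene across that complex telescope below each sudden student behind their careful window] (words 1–20), and no smaller constituent contains them both. Label: S.

S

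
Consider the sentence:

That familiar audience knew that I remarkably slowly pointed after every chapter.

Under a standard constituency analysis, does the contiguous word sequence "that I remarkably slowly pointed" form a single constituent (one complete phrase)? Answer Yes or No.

The smallest constituent containing the whole sequence is the subordinate clause [SBAR that I remarkably slowly pointed after every chapter], but the sequence is only part of it — it straddles the boundary between complementizer "that" and clause "I remarkably slowly pointed after every chapter".

No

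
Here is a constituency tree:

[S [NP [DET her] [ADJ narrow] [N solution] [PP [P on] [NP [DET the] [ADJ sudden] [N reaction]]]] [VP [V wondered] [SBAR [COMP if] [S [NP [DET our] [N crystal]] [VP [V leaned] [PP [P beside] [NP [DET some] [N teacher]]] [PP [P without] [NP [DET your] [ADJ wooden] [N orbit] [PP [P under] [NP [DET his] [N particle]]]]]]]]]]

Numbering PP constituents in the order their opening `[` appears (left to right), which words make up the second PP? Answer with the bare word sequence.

beside some teacher

In left-to-right order the PP constituents are "on the sudden reaction"; "beside some teacher"; "without your wooden orbit under his particle"; "under his particle". Number 2 is "beside some teacher".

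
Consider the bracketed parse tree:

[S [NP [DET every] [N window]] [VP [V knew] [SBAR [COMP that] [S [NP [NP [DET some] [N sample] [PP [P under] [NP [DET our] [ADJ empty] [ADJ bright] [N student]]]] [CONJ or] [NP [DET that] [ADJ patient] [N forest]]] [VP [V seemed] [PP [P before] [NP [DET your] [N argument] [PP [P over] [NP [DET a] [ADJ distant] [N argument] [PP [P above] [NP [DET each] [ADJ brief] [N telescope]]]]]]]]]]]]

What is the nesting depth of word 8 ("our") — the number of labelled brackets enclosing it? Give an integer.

9

Counting open brackets not yet closed at "our": [S [VP [SBAR [S [NP [NP [PP [NP [DET = 9.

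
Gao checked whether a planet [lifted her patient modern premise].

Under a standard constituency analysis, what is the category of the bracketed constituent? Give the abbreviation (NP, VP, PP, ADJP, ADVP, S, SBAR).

The bracketed span "lifted her patient modern premise" is headed by "lifted", making it a verb phrase (VP).

VP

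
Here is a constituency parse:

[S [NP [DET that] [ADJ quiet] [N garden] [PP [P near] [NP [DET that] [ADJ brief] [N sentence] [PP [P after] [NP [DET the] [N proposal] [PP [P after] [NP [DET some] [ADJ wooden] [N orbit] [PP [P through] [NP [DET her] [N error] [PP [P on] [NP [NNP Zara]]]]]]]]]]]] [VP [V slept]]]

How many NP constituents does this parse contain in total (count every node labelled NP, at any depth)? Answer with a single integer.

The NP constituents are: [NP that quiet garden near that brief sentence after the proposal after some wooden orbit through her error on Zara]; [NP that brief sentence after the proposal after some wooden orbit through her error on Zara]; [NP the proposal after some wooden orbit through her error on Zara]; [NP some wooden orbit through her error on Zara]; [NP her error on Zara]; [NP Zara]. Total: 6.

6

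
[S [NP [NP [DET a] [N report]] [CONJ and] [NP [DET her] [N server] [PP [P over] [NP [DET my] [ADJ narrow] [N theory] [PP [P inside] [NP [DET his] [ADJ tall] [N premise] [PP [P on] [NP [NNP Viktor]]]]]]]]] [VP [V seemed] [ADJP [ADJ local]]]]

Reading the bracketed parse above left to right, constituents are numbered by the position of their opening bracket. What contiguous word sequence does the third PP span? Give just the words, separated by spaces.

on Viktor

In left-to-right order the PP constituents are "over my narrow theory inside his tall premise on Viktor"; "inside his tall premise on Viktor"; "on Viktor". Number 3 is "on Viktor".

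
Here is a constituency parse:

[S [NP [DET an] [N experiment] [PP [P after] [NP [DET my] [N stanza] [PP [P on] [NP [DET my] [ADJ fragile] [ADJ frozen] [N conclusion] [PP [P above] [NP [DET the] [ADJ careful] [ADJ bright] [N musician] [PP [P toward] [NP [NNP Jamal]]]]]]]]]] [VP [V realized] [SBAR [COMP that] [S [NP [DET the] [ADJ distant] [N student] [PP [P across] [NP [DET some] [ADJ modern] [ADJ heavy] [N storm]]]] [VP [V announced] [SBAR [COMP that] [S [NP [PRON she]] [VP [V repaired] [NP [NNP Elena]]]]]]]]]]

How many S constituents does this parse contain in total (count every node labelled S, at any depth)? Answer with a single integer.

3

Listing each S by its span: [S an experiment after my stanza on my fragile frozen conclusion above the careful bright musician toward Jamal realized that the distant student across some modern heavy storm announced that she repaired Elena]; [S the distant student across some modern heavy storm announced that she repaired Elena]; [S she repaired Elena] — that makes 3.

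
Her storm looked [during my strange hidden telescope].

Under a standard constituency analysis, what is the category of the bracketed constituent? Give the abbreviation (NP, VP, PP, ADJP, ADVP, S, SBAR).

PP

The bracketed span "during my strange hidden telescope" is headed by "during", making it a prepositional phrase (PP).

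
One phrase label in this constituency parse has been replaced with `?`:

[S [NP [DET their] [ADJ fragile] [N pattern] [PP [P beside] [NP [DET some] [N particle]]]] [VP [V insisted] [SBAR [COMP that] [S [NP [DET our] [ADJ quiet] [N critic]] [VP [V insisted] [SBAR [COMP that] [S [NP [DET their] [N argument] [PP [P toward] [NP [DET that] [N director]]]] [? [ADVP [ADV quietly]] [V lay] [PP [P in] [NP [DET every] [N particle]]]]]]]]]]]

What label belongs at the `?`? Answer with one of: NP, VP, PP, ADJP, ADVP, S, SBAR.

The `?` node immediately contains: ADVP, V 'lay', PP. That is the internal structure of a verb phrase, so the label is VP.

VP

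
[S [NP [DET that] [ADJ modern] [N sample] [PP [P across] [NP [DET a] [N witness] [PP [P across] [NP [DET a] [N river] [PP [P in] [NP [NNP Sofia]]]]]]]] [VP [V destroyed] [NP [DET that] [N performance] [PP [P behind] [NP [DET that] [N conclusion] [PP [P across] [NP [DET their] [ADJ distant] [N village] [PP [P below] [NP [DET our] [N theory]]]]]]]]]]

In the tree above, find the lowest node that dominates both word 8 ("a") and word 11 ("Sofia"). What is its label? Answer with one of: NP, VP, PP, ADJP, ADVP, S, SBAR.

NP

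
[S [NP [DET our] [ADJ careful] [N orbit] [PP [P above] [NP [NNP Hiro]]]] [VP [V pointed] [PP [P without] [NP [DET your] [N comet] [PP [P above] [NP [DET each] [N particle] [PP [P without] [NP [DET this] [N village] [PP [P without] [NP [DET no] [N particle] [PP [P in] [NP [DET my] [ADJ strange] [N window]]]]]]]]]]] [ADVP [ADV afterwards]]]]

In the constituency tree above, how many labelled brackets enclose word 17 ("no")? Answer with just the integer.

11

Path from the root down to the word: S → VP → PP → NP → PP → NP → PP → NP → PP → NP → DET. That is 11 enclosing brackets.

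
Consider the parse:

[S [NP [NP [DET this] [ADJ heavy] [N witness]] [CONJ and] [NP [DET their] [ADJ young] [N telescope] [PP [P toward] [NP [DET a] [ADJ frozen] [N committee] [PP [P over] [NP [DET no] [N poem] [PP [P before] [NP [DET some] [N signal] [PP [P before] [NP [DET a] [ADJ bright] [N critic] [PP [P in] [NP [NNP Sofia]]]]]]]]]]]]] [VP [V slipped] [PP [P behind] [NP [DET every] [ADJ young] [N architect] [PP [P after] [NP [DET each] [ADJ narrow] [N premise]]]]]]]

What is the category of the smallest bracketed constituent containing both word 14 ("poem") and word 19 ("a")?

NP

Both words fall inside [NP no poem before some signal before a bright critic in Sofia] (words 13–23), and no smaller constituent contains them both. Label: NP.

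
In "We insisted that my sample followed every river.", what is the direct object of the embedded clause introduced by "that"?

every river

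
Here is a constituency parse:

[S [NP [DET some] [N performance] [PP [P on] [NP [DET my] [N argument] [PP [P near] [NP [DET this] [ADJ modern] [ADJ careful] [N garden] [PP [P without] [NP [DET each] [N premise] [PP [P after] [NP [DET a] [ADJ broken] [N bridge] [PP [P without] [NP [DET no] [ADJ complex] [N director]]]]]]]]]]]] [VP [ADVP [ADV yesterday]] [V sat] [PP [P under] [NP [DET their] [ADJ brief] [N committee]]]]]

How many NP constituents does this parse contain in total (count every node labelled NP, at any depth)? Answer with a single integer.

7

The NP constituents are: [NP some performance on my argument near this modern careful garden without each premise after a broken bridge without no complex director]; [NP my argument near this modern careful garden without each premise after a broken bridge without no complex director]; [NP this modern careful garden without each premise after a broken bridge without no complex director]; [NP each premise after a broken bridge without no complex director]; [NP a broken bridge without no complex director]; [NP no complex director] …. Total: 7.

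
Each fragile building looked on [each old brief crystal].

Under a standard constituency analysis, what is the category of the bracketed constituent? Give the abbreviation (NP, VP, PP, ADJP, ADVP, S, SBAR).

NP

"crystal" is the head of the bracketed span, so the span is a noun phrase: NP.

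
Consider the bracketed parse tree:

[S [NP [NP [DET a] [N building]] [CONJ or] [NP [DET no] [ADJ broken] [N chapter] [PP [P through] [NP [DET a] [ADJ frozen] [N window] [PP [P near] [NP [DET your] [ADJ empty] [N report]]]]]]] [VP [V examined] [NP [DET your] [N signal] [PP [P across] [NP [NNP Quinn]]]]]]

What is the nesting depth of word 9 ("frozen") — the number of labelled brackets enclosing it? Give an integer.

The word sits inside ADJ, which is inside NP, inside PP, inside NP, inside NP, inside S — 6 brackets in all.

6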